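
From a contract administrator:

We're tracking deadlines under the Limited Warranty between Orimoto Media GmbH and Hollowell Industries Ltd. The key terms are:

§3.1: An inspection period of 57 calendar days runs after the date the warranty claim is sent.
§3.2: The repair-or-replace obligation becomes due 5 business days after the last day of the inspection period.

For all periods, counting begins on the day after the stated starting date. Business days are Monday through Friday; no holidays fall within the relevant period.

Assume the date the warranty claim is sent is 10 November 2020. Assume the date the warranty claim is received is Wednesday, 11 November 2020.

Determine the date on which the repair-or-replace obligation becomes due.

13 January 2021

Adding 57 calendar days to 10 November 2020 gives 6 January 2021, which is the last day of the inspection period.
The date on which the repair-or-replace obligation becomes due: 5 business days after Wednesday, 6 January 2021, skipping weekends — Jan 7, Jan 8, Jan 11, Jan 12, Jan 13 — lands on Wednesday, 13 January 2021.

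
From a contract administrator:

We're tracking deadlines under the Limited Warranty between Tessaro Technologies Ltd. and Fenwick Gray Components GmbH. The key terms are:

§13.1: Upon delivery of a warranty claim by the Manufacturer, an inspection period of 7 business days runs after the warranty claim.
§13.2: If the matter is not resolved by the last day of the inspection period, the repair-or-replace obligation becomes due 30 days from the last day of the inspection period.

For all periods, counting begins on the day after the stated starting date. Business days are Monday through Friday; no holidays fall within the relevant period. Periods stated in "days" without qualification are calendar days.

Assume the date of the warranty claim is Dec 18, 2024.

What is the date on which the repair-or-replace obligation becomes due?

Jan 26, 2025

The last day of the inspection period: counting 7 business days from Wednesday, Dec 18, 2024 (Dec 19, Dec 20, Dec 23, Dec 24, Dec 25, Dec 26, Dec 27, skipping weekends) reaches Friday, Dec 27, 2024.
Adding 30 calendar days to Dec 27, 2024 gives Jan 26, 2025, which is the date on which the repair-or-replace obligation becomes due.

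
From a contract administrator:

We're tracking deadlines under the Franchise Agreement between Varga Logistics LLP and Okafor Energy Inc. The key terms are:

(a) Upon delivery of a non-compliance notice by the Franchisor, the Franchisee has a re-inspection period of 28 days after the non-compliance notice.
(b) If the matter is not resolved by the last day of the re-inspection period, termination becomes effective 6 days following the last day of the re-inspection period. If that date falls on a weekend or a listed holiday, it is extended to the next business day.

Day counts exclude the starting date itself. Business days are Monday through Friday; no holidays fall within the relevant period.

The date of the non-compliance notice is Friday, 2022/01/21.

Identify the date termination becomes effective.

The last day of the re-inspection period: 2022/01/21 + 28 days = 2022/02/18.
The date termination becomes effective: 6 calendar days after 2022/02/18 is 2022/02/24. 2022/02/24 is a Thursday, so no roll-forward applies.

2022/02/24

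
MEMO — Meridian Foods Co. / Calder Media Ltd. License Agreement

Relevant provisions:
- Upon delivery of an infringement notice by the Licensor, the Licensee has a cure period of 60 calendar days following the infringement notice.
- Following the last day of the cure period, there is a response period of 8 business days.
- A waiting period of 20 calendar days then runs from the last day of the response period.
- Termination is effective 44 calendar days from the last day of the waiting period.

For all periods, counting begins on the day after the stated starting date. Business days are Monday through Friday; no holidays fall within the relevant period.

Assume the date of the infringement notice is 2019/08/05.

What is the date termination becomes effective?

Adding 60 calendar days to 2019/08/05 gives 2019/10/04, which is the last day of the cure period.
The last day of the response period: counting 8 business days from Friday, 2019/10/04 (Oct 7, Oct 8, Oct 9, Oct 10, Oct 11, Oct 14, Oct 15, Oct 16, skipping weekends) reaches Wednesday, 2019/10/16.
The last day of the waiting period: 2019/10/16 + 20 days = 2019/11/05.
Adding 44 calendar days to 2019/11/05 gives 2019/12/19, which is the date termination becomes effective.

2019/12/19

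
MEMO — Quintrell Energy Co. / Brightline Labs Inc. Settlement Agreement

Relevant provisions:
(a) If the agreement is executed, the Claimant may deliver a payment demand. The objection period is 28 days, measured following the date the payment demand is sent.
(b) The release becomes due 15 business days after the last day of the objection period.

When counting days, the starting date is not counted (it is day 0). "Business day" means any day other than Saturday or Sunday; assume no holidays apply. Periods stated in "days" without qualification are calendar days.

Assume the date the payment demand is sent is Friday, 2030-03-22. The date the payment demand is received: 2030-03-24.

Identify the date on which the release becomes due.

The last day of the objection period: 28 calendar days after 2030-03-22 is 2030-04-19.
From Friday, 2030-04-19, 15 business days (Apr 22, Apr 23, Apr 24, Apr 25, …, May 8, May 9, May 10, skipping weekends) brings us to Friday, 2030-05-10, which is the date on which the release becomes due.

2030-05-10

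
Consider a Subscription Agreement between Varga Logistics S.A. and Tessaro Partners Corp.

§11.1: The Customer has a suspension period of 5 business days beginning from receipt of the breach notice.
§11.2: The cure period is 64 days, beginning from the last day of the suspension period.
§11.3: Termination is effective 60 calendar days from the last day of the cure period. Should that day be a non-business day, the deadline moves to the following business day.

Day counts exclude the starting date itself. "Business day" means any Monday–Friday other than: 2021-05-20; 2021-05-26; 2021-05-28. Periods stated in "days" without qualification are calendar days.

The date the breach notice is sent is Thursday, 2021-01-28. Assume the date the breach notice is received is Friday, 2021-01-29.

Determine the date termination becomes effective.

From Friday, 2021-01-29, 5 business days (Feb 1, Feb 2, Feb 3, Feb 4, Feb 5, skipping weekends) brings us to Friday, 2021-02-05, which is the last day of the suspension period.
Adding 64 calendar days to 2021-02-05 gives 2021-04-10, which is the last day of the cure period.
The date termination becomes effective: 60 calendar days after 2021-04-10 is 2021-06-09. 2021-06-09 is a Wednesday and is not a listed holiday, so no roll-forward applies.

2021-06-09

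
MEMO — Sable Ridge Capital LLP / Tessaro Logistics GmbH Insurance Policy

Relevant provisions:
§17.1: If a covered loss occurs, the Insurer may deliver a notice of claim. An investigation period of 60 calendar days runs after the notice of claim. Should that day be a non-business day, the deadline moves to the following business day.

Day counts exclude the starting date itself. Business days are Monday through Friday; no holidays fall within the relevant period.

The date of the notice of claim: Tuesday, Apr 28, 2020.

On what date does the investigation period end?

Adding 60 calendar days to Apr 28, 2020 gives Jun 27, 2020, which is the last day of the investigation period. That falls on a Saturday, so it rolls to the next business day, Monday, Jun 29, 2020.

Jun 29, 2020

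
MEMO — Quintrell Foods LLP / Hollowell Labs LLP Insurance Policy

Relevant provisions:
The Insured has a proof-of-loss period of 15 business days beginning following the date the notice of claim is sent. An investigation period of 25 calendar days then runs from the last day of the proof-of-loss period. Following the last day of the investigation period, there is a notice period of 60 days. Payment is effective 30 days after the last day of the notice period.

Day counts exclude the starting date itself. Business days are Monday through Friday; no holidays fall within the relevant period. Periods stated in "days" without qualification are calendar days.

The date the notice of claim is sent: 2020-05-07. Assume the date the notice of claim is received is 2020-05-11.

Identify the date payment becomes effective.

2020-09-20

The last day of the proof-of-loss period: 15 business days after Thursday, 2020-05-07, skipping weekends — May 8, May 11, May 12, May 13, …, May 26, May 27, May 28 — lands on Thursday, 2020-05-28.
The last day of the investigation period: 2020-05-28 + 25 days = 2020-06-22.
Adding 60 calendar days to 2020-06-22 gives 2020-08-21, which is the last day of the notice period.
The date payment becomes effective: 30 calendar days after 2020-08-21 is 2020-09-20.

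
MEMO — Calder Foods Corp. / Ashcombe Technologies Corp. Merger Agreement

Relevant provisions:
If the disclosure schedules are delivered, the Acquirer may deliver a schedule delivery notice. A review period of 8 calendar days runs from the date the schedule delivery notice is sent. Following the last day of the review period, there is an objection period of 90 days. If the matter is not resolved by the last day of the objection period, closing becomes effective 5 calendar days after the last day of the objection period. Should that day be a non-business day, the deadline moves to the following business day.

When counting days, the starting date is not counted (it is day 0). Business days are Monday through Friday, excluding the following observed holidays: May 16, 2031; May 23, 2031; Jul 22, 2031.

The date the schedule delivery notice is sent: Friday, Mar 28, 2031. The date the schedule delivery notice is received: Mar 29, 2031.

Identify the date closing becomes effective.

Jul 9, 2031

The last day of the review period: Mar 28, 2031 + 8 days = Apr 5, 2031.
The last day of the objection period: Apr 5, 2031 + 90 days = Jul 4, 2031.
The date closing becomes effective: Jul 4, 2031 + 5 days = Jul 9, 2031. Jul 9, 2031 is a Wednesday and is not a listed holiday, so no roll-forward applies.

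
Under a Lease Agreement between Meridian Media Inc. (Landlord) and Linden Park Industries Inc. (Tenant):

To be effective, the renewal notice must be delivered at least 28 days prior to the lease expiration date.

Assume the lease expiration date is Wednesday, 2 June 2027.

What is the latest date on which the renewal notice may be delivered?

Counting back 28 calendar days from 2 June 2027 gives 5 May 2027.

5 May 2027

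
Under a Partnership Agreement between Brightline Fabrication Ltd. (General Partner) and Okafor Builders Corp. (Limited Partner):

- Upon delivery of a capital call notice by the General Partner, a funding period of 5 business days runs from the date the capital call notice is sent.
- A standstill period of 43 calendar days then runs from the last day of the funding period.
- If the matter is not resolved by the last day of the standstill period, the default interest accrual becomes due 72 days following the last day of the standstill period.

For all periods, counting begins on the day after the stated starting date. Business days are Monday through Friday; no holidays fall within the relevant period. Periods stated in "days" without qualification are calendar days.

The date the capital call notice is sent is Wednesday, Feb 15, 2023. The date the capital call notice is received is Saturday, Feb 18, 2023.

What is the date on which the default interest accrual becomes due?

Jun 17, 2023

The last day of the funding period: counting 5 business days from Wednesday, Feb 15, 2023 (Feb 16, Feb 17, Feb 20, Feb 21, Feb 22, skipping weekends) reaches Wednesday, Feb 22, 2023.
Adding 43 calendar days to Feb 22, 2023 gives Apr 6, 2023, which is the last day of the standstill period.
The date on which the default interest accrual becomes due: 72 calendar days after Apr 6, 2023 is Jun 17, 2023.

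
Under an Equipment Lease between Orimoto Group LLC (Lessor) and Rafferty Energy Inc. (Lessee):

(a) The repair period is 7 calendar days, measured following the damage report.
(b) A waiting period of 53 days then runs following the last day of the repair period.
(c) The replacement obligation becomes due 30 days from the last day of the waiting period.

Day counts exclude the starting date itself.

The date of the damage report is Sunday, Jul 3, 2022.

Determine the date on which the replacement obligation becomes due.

Oct 1, 2022

The last day of the repair period: 7 calendar days after Jul 3, 2022 is Jul 10, 2022.
The last day of the waiting period: Jul 10, 2022 + 53 days = Sep 1, 2022.
The date on which the replacement obligation becomes due: Sep 1, 2022 + 30 days = Oct 1, 2022.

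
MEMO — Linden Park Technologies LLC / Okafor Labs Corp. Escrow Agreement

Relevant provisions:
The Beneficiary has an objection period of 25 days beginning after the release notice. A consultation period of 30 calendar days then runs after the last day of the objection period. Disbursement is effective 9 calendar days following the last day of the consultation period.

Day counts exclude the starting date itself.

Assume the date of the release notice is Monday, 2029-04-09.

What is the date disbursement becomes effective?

Adding 25 calendar days to 2029-04-09 gives 2029-05-04, which is the last day of the objection period.
Adding 30 calendar days to 2029-05-04 gives 2029-06-03, which is the last day of the consultation period.
The date disbursement becomes effective: 9 calendar days after 2029-06-03 is 2029-06-12.

2029-06-12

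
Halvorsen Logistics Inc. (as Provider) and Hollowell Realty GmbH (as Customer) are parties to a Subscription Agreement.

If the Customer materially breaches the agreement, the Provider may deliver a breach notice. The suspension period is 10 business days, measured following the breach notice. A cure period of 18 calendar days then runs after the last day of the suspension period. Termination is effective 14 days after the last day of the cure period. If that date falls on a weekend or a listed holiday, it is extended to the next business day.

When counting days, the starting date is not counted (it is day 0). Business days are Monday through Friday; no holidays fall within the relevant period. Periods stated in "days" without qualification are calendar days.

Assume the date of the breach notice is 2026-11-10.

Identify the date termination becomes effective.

From Tuesday, 2026-11-10, 10 business days (Nov 11, Nov 12, Nov 13, Nov 16, Nov 17, Nov 18, Nov 19, Nov 20, Nov 23, Nov 24, skipping weekends) brings us to Tuesday, 2026-11-24, which is the last day of the suspension period.
The last day of the cure period: 18 calendar days after 2026-11-24 is 2026-12-12.
The date termination becomes effective: 14 calendar days after 2026-12-12 is 2026-12-26. That falls on a Saturday, so it rolls to the next business day, Monday, 2026-12-28.

2026-12-28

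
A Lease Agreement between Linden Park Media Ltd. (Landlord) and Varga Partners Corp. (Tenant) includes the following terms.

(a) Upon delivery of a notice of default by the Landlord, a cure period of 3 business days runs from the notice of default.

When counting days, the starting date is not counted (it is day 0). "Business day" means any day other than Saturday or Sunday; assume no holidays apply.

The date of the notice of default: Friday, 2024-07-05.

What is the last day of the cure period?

From Friday, 2024-07-05, 3 business days (Jul 8, Jul 9, Jul 10, skipping weekends) brings us to Wednesday, 2024-07-10, which is the last day of the cure period.

2024-07-10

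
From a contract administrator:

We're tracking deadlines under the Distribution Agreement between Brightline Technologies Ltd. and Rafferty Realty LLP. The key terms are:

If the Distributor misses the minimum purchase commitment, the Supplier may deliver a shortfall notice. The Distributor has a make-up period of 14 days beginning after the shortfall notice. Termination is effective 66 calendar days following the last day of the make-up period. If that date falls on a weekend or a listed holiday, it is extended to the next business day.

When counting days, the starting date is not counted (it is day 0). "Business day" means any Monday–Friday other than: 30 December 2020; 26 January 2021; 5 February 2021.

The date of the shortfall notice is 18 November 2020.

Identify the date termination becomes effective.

Adding 14 calendar days to 18 November 2020 gives 2 December 2020, which is the last day of the make-up period.
Adding 66 calendar days to 2 December 2020 gives 6 February 2021, which is the date termination becomes effective. That falls on a Saturday, so it rolls to the next business day, Monday, 8 February 2021.

8 February 2021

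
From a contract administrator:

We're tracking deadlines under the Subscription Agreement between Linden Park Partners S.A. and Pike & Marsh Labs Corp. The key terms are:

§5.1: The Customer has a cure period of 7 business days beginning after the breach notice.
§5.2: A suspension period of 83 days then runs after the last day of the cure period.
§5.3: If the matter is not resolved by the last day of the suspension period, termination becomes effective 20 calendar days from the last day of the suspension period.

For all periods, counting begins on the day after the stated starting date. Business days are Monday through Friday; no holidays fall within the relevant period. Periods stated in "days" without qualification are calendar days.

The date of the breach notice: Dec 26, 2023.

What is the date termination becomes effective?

The last day of the cure period: counting 7 business days from Tuesday, Dec 26, 2023 (Dec 27, Dec 28, Dec 29, Jan 1, Jan 2, Jan 3, Jan 4, skipping weekends) reaches Thursday, Jan 4, 2024.
The last day of the suspension period: 83 calendar days after Jan 4, 2024 is Mar 27, 2024.
Adding 20 calendar days to Mar 27, 2024 gives Apr 16, 2024, which is the date termination becomes effective.

Apr 16, 2024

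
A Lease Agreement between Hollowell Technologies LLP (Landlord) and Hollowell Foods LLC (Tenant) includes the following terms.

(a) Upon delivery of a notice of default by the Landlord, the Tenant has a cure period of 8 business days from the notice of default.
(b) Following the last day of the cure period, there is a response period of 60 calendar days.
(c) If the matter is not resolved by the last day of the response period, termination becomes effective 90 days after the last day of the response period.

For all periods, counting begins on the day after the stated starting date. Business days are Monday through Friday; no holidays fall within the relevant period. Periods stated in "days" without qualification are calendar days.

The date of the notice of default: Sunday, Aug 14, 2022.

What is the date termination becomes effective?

Jan 21, 2023

The last day of the cure period: counting 8 business days from Sunday, Aug 14, 2022 (Aug 15, Aug 16, Aug 17, Aug 18, Aug 19, Aug 22, Aug 23, Aug 24, skipping weekends) reaches Wednesday, Aug 24, 2022.
Adding 60 calendar days to Aug 24, 2022 gives Oct 23, 2022, which is the last day of the response period.
Adding 90 calendar days to Oct 23, 2022 gives Jan 21, 2023, which is the date termination becomes effective.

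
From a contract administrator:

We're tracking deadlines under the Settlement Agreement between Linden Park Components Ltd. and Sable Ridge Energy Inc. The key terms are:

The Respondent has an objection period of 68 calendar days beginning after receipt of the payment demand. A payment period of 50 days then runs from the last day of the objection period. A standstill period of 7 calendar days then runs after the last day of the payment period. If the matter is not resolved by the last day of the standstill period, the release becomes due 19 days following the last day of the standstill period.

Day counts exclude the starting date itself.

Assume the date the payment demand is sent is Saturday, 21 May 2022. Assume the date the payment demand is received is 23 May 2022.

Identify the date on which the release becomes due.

14 October 2022

Adding 68 calendar days to 23 May 2022 gives 30 July 2022, which is the last day of the objection period.
Adding 50 calendar days to 30 July 2022 gives 18 September 2022, which is the last day of the payment period.
The last day of the standstill period: 18 September 2022 + 7 days = 25 September 2022.
The date on which the release becomes due: 25 September 2022 + 19 days = 14 October 2022.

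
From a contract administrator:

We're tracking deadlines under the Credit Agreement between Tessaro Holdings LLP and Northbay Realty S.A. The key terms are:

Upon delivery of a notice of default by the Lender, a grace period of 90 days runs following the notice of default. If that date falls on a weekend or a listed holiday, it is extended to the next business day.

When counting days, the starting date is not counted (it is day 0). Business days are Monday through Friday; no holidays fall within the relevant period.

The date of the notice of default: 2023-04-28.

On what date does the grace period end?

The last day of the grace period: 90 calendar days after 2023-04-28 is 2023-07-27. 2023-07-27 is a Thursday, so no roll-forward applies.

2023-07-27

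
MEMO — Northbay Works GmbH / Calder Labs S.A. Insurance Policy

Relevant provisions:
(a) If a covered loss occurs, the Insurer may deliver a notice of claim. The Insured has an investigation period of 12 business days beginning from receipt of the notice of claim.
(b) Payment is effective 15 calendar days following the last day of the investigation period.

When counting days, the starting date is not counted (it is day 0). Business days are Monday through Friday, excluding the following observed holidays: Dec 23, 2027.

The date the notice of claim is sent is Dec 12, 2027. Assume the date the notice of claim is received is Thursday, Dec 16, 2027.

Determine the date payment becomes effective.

Jan 19, 2028

The last day of the investigation period: 12 business days after Thursday, Dec 16, 2027, skipping weekends and the listed holiday on Dec 23 — Dec 17, Dec 20, Dec 21, Dec 22, …, Dec 31, Jan 3, Jan 4 — lands on Tuesday, Jan 4, 2028.
The date payment becomes effective: Jan 4, 2028 + 15 days = Jan 19, 2028.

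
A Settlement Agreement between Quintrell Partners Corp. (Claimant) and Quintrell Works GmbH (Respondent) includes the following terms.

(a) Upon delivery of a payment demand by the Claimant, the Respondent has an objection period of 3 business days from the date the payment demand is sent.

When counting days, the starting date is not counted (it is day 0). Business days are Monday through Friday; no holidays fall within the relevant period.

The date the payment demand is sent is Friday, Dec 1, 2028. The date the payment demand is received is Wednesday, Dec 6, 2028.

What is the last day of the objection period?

The last day of the objection period: 3 business days after Friday, Dec 1, 2028, skipping weekends — Dec 4, Dec 5, Dec 6 — lands on Wednesday, Dec 6, 2028.

Dec 6, 2028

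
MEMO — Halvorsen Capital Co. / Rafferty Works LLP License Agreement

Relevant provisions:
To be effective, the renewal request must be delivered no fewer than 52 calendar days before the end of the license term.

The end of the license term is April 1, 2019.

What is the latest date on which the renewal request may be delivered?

Counting back 52 calendar days from April 1, 2019 gives February 8, 2019.

February 8, 2019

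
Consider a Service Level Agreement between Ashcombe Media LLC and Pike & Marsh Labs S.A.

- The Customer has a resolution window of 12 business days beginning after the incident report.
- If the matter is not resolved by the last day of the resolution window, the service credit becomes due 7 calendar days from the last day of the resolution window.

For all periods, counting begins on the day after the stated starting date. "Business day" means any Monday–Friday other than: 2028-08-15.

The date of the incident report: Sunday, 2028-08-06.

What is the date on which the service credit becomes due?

2028-08-30

From Sunday, 2028-08-06, 12 business days (Aug 7, Aug 8, Aug 9, Aug 10, …, Aug 21, Aug 22, Aug 23, skipping weekends and the listed holiday on Aug 15) brings us to Wednesday, 2028-08-23, which is the last day of the resolution window.
Adding 7 calendar days to 2028-08-23 gives 2028-08-30, which is the date on which the service credit becomes due.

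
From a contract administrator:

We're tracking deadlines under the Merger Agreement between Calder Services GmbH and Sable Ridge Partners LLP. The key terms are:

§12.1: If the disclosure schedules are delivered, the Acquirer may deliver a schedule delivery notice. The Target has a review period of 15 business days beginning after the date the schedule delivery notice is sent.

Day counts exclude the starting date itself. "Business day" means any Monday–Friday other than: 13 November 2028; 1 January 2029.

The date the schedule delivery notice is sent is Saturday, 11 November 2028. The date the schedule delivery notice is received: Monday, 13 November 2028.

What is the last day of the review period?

The last day of the review period: counting 15 business days from Saturday, 11 November 2028 (Nov 14, Nov 15, Nov 16, Nov 17, …, Nov 30, Dec 1, Dec 4, skipping weekends and the listed holiday on Nov 13) reaches Monday, 4 December 2028.

4 December 2028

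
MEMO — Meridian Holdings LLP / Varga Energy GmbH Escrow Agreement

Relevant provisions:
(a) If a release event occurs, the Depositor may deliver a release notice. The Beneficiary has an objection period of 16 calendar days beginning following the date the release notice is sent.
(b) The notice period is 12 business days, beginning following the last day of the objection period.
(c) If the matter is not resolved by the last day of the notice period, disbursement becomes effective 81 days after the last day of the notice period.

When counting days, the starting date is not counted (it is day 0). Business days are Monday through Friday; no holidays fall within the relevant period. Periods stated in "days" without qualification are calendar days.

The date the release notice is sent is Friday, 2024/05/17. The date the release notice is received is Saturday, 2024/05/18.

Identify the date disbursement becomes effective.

The last day of the objection period: 2024/05/17 + 16 days = 2024/06/02.
The last day of the notice period: counting 12 business days from Sunday, 2024/06/02 (Jun 3, Jun 4, Jun 5, Jun 6, …, Jun 14, Jun 17, Jun 18, skipping weekends) reaches Tuesday, 2024/06/18.
The date disbursement becomes effective: 81 calendar days after 2024/06/18 is 2024/09/07.

2024/09/07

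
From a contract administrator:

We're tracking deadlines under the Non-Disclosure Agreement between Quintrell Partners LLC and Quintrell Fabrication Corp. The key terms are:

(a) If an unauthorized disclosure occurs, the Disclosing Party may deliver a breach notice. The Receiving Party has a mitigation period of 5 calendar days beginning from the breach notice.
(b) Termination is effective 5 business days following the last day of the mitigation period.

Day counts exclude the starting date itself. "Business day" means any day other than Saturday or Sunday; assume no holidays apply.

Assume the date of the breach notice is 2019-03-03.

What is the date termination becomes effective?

2019-03-15

The last day of the mitigation period: 2019-03-03 + 5 days = 2019-03-08.
The date termination becomes effective: 5 business days after Friday, 2019-03-08, skipping weekends — Mar 11, Mar 12, Mar 13, Mar 14, Mar 15 — lands on Friday, 2019-03-15.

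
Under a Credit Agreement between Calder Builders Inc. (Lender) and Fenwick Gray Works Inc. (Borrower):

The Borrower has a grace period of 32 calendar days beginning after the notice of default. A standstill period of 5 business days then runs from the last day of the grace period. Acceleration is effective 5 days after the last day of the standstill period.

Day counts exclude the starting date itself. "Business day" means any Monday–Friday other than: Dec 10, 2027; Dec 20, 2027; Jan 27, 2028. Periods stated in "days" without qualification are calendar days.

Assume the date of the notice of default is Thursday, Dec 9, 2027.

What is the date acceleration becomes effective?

The last day of the grace period: Dec 9, 2027 + 32 days = Jan 10, 2028.
The last day of the standstill period: counting 5 business days from Monday, Jan 10, 2028 (Jan 11, Jan 12, Jan 13, Jan 14, Jan 17, skipping weekends) reaches Monday, Jan 17, 2028.
Adding 5 calendar days to Jan 17, 2028 gives Jan 22, 2028, which is the date acceleration becomes effective.

Jan 22, 2028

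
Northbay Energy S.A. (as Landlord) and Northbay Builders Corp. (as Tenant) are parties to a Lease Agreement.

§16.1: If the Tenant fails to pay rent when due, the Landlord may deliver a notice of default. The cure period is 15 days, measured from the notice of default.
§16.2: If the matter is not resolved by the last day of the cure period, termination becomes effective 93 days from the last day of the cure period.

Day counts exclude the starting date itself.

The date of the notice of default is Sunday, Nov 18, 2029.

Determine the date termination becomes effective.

Mar 6, 2030

The last day of the cure period: Nov 18, 2029 + 15 days = Dec 3, 2029.
The date termination becomes effective: 93 calendar days after Dec 3, 2029 is Mar 6, 2030.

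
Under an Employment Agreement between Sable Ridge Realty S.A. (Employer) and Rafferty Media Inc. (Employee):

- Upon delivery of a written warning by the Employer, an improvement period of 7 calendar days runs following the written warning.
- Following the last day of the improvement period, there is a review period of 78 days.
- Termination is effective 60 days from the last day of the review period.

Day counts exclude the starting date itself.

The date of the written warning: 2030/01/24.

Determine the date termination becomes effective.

The last day of the improvement period: 2030/01/24 + 7 days = 2030/01/31.
The last day of the review period: 78 calendar days after 2030/01/31 is 2030/04/19.
The date termination becomes effective: 2030/04/19 + 60 days = 2030/06/18.

2030/06/18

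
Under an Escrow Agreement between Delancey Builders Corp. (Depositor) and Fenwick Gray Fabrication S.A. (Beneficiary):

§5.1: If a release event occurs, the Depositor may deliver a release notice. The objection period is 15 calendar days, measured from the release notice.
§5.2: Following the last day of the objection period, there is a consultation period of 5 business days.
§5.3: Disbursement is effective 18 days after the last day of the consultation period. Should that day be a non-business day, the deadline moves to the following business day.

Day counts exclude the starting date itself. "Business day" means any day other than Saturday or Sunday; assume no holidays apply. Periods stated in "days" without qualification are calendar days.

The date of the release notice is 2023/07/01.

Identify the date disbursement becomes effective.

The last day of the objection period: 15 calendar days after 2023/07/01 is 2023/07/16.
The last day of the consultation period: 5 business days after Sunday, 2023/07/16, skipping weekends — Jul 17, Jul 18, Jul 19, Jul 20, Jul 21 — lands on Friday, 2023/07/21.
Adding 18 calendar days to 2023/07/21 gives 2023/08/08, which is the date disbursement becomes effective. 2023/08/08 is a Tuesday, so no roll-forward applies.

2023/08/08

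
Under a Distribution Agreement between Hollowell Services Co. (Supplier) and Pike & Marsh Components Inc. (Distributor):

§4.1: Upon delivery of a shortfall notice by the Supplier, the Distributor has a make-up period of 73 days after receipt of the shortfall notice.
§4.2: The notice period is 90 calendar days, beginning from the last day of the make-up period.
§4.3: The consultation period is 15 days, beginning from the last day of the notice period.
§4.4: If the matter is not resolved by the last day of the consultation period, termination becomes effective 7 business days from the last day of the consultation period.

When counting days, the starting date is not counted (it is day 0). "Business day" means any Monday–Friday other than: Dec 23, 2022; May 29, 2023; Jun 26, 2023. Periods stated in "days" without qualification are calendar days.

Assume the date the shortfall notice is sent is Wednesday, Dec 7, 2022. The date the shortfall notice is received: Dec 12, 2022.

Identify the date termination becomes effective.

Adding 73 calendar days to Dec 12, 2022 gives Feb 23, 2023, which is the last day of the make-up period.
The last day of the notice period: 90 calendar days after Feb 23, 2023 is May 24, 2023.
The last day of the consultation period: 15 calendar days after May 24, 2023 is Jun 8, 2023.
The date termination becomes effective: counting 7 business days from Thursday, Jun 8, 2023 (Jun 9, Jun 12, Jun 13, Jun 14, Jun 15, Jun 16, Jun 19, skipping weekends) reaches Monday, Jun 19, 2023.

Jun 19, 2023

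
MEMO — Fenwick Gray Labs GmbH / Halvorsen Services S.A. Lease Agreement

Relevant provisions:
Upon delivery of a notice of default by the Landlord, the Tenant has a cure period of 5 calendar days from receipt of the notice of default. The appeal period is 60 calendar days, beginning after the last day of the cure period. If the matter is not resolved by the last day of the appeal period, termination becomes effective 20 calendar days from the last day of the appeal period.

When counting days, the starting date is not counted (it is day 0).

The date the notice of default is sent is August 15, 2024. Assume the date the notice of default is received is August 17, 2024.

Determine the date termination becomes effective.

November 10, 2024

Adding 5 calendar days to August 17, 2024 gives August 22, 2024, which is the last day of the cure period.
The last day of the appeal period: August 22, 2024 + 60 days = October 21, 2024.
The date termination becomes effective: 20 calendar days after October 21, 2024 is November 10, 2024.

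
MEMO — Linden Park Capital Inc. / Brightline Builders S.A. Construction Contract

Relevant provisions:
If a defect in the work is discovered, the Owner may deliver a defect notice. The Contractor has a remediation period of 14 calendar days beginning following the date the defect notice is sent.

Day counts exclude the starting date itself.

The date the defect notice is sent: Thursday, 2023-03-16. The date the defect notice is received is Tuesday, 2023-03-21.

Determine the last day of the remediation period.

2023-03-30

The last day of the remediation period: 14 calendar days after 2023-03-16 is 2023-03-30.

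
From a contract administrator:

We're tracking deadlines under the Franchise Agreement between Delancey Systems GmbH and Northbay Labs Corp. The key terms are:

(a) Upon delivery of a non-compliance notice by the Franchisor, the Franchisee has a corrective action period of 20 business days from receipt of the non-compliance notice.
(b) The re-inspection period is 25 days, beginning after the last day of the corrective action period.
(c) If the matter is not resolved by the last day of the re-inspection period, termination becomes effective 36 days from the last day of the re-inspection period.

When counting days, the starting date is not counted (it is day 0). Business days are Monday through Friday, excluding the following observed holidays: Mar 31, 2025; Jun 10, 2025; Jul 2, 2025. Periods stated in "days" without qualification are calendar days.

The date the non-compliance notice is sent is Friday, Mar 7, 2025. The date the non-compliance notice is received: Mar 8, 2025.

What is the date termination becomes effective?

From Saturday, Mar 8, 2025, 20 business days (Mar 10, Mar 11, Mar 12, Mar 13, …, Apr 3, Apr 4, Apr 7, skipping weekends and the listed holiday on Mar 31) brings us to Monday, Apr 7, 2025, which is the last day of the corrective action period.
The last day of the re-inspection period: Apr 7, 2025 + 25 days = May 2, 2025.
The date termination becomes effective: 36 calendar days after May 2, 2025 is Jun 7, 2025.

Jun 7, 2025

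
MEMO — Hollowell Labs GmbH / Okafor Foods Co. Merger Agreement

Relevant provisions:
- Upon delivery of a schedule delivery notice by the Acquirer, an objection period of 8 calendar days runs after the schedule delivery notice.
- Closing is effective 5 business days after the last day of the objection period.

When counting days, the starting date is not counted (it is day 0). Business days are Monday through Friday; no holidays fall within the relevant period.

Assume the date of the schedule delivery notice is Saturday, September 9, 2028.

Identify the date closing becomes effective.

The last day of the objection period: September 9, 2028 + 8 days = September 17, 2028.
The date closing becomes effective: counting 5 business days from Sunday, September 17, 2028 (Sep 18, Sep 19, Sep 20, Sep 21, Sep 22, skipping weekends) reaches Friday, September 22, 2028.

September 22, 2028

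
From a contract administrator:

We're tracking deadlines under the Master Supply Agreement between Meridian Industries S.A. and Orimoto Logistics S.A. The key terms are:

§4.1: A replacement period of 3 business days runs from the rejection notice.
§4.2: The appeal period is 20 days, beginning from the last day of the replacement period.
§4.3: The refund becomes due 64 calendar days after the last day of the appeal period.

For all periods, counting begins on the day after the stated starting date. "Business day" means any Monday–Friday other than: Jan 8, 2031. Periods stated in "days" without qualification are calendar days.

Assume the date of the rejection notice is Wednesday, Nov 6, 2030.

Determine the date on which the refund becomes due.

From Wednesday, Nov 6, 2030, 3 business days (Nov 7, Nov 8, Nov 11, skipping weekends) brings us to Monday, Nov 11, 2030, which is the last day of the replacement period.
The last day of the appeal period: Nov 11, 2030 + 20 days = Dec 1, 2030.
Adding 64 calendar days to Dec 1, 2030 gives Feb 3, 2031, which is the date on which the refund becomes due.

Feb 3, 2031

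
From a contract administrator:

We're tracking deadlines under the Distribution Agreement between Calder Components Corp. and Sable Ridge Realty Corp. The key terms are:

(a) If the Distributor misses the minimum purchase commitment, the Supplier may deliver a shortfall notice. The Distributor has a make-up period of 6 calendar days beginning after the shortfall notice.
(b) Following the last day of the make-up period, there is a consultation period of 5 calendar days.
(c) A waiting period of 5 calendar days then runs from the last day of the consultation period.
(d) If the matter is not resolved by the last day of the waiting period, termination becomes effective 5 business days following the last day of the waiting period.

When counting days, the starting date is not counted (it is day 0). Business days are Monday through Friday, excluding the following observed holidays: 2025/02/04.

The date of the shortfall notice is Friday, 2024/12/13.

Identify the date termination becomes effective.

The last day of the make-up period: 6 calendar days after 2024/12/13 is 2024/12/19.
Adding 5 calendar days to 2024/12/19 gives 2024/12/24, which is the last day of the consultation period.
The last day of the waiting period: 2024/12/24 + 5 days = 2024/12/29.
From Sunday, 2024/12/29, 5 business days (Dec 30, Dec 31, Jan 1, Jan 2, Jan 3, skipping weekends) brings us to Friday, 2025/01/03, which is the date termination becomes effective.

2025/01/03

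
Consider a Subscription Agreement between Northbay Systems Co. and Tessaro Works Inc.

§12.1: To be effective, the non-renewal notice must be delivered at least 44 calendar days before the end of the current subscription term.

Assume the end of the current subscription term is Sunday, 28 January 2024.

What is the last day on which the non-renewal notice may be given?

28 January 2024 minus 44 days is 15 December 2023.

15 December 2023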